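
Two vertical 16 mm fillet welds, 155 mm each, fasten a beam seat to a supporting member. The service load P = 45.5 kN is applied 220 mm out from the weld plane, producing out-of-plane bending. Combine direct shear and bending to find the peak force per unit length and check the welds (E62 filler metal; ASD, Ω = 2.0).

E62XX → F_EXX = 620 MPa.
L_w = 2 × 155 = 310 mm; section modulus (unit throat) S = 2 × L²/6 = 8008 mm².
Direct shear f_v = P/L_w = 45.5×10³/310 = 146.8 N/mm.
Moment M = P × e = 45.5×10³ × 220 = 10010000 N·mm; bending f_b = M/S = 1250 N/mm.
f_max = √(f_v² + f_b²) = √(146.8² + 1250²) = 1259 N/mm.
r_n/Ω = (1/2.0) × 0.6 × 620 × (0.707 × 16) = 2104 N/mm → adequate.

f_max ≈ 1260 N/mm; adequate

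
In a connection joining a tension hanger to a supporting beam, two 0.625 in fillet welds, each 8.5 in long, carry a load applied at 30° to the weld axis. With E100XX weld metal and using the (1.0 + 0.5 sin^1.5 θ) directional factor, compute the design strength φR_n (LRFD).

E100XX → F_EXX = 100 ksi.
t_e = 0.707 × 0.625 = 0.4419 in; A_we = 0.4419 × 17 = 7.512 in².
Directional factor: 1.0 + 0.5 sin^1.5(30°) = 1.177.
F_nw = 0.6 × 100 × 1.177 = 70.61 ksi.
φR_n = 0.75 × 70.61 × 7.512 = 397.8 kips.

φR_n ≈ 398 kips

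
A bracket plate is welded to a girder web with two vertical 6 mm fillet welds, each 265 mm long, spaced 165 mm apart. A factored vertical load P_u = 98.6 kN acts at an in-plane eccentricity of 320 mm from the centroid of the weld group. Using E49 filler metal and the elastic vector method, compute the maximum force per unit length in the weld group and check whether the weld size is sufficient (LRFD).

f_max ≈ 847 N/mm; adequate

E49XX → F_EXX = 490 MPa.
Total weld length L_w = 530 mm. Treat welds as unit-width lines.
Polar moment about centroid: J = 2[d³/12 + d(b/2)²] = 2[265³/12 + 265×82.5²] = 6709000 mm³.
Direct shear f_v = P/L_w = 98.6×10³ / 530 = 186 N/mm (vertical).
Torsion M = P·e = 98.6×10³ × 320 = 31552000 N·mm.
Critical point at (x, y) = (82.5, 132.5) from centroid. f_tx = M·y/J = 623.1 N/mm; f_ty = M·x/J = 388 N/mm.
Resultant f_max = √[f_tx² + (f_v + f_ty)²] = √[623.1² + (186 + 388)²] = 847.2 N/mm.
Capacity per unit length: φr_n = 0.75 × 0.6 × 490 × (0.707 × 6) = 935.4 N/mm.
847.2 ≤ 935.4 → adequate.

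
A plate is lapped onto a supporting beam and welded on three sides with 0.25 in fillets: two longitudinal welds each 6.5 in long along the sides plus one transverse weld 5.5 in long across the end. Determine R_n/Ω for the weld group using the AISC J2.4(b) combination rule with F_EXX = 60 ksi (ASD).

R_n/Ω ≈ 61.4 kips

t_e = 0.707 × 0.25 = 0.1767 in.
R_nwl = 0.6 × 60 × 0.1767 × 13 = 82.72 kips (longitudinal, 2 welds).
R_nwt = 0.6 × 60 × 0.1767 × 5.5 = 35 kips (transverse, base value).
(i) R_nwl + R_nwt = 117.7 kips; (ii) 0.85 R_nwl + 1.5 R_nwt = 122.8 kips.
R_n = max = 122.8 kips [governs: (ii)]; R_n/Ω = 61.4 kips.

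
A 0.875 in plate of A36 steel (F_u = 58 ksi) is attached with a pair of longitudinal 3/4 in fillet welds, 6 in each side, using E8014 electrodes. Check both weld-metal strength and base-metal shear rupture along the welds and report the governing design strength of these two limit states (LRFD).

φR_n ≈ 229 kips (weld metal governs)

E80XX → F_EXX = 80 ksi.
t_e = 0.707 × 0.75 = 0.5302 in; L = 12 in.
Weld metal: φR_n = 0.75 × 0.6 × 80 × 0.5302 × 12 = 229.1 kips.
Base metal (shear rupture): φR_n = 0.75 × 0.6 × 58 × 0.875 × 12 = 274 kips.
Governing: weld metal.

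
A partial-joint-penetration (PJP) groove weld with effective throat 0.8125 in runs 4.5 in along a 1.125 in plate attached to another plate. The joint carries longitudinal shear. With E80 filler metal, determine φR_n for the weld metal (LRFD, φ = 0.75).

φR_n ≈ 132 kips

E80XX → F_EXX = 80 ksi.
Effective throat (given) t_e = 0.8125 in.
A_we = 0.8125 × 4.5 = 3.656 in².
F_nw = 0.6 F_EXX = 48 ksi.
φR_n = 0.75 × 48 × 3.656 = 131.6 kips.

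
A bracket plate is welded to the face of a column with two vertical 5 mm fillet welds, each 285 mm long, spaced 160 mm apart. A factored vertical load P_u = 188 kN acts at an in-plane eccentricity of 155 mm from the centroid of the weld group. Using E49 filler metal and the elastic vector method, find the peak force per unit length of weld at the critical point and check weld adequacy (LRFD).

E49XX → F_EXX = 490 MPa.
Total weld length L_w = 570 mm. Treat welds as unit-width lines.
Polar moment about centroid: J = 2[d³/12 + d(b/2)²] = 2[285³/12 + 285×80²] = 7506000 mm³.
Direct shear f_v = P/L_w = 188×10³ / 570 = 329.8 N/mm (vertical).
Torsion M = P·e = 188×10³ × 155 = 29140000 N·mm.
Critical point at (x, y) = (80, 142.5) from centroid. f_tx = M·y/J = 553.2 N/mm; f_ty = M·x/J = 310.6 N/mm.
Resultant f_max = √[f_tx² + (f_v + f_ty)²] = √[553.2² + (329.8 + 310.6)²] = 846.3 N/mm.
Capacity per unit length: φr_n = 0.75 × 0.6 × 490 × (0.707 × 5) = 779.5 N/mm.
846.3 > 779.5 → NOT adequate.

f_max ≈ 846 N/mm; NOT adequate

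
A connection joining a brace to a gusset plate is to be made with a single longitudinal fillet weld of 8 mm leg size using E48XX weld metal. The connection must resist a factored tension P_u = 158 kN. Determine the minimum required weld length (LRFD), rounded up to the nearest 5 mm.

E48XX → F_EXX = 480 MPa.
Throat t_e = 0.707 × 8 = 5.656 mm.
φr_n = 0.75 × 0.6 × 480 × 5.656 × 10⁻³ = 1.222 kN/mm.
L_req = P_u / φr_n = 158 / 1.222 = 129.3 mm total.
Round up → use L = 130 mm.

L = 130 mm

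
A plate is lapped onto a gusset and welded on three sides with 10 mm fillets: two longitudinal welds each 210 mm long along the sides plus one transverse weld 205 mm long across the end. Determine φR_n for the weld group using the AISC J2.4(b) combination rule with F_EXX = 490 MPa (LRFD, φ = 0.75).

t_e = 0.707 × 10 = 7.07 mm.
R_nwl = 0.6 × 490 × 7.07 × 420 × 10⁻³ = 873 kN (longitudinal, 2 welds).
R_nwt = 0.6 × 490 × 7.07 × 205 × 10⁻³ = 426.1 kN (transverse, base value).
(i) R_nwl + R_nwt = 1299 kN; (ii) 0.85 R_nwl + 1.5 R_nwt = 1381 kN.
R_n = max = 1381 kN [governs: (ii)]; φR_n = 1036 kN.

φR_n ≈ 1040 kN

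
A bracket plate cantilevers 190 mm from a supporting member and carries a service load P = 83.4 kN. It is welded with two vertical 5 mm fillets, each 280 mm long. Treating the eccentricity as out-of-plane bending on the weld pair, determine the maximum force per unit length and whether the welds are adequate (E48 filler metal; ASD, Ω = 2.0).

E48XX → F_EXX = 480 MPa.
L_w = 2 × 280 = 560 mm; section modulus (unit throat) S = 2 × L²/6 = 26130 mm².
Direct shear f_v = P/L_w = 83.4×10³/560 = 148.9 N/mm.
Moment M = P × e = 83.4×10³ × 190 = 15846000 N·mm; bending f_b = M/S = 606.4 N/mm.
f_max = √(f_v² + f_b²) = √(148.9² + 606.4²) = 624.4 N/mm.
r_n/Ω = (1/2.0) × 0.6 × 480 × (0.707 × 5) = 509 N/mm → NOT adequate.

f_max ≈ 624 N/mm; NOT adequate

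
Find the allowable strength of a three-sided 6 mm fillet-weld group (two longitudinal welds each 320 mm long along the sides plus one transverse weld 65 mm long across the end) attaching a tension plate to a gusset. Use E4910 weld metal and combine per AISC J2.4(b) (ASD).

E49XX → F_EXX = 490 MPa.
t_e = 0.707 × 6 = 4.242 mm.
R_nwl = 0.6 × 490 × 4.242 × 640 × 10⁻³ = 798.2 kN (longitudinal, 2 welds).
R_nwt = 0.6 × 490 × 4.242 × 65 × 10⁻³ = 81.06 kN (transverse, base value).
(i) R_nwl + R_nwt = 879.2 kN; (ii) 0.85 R_nwl + 1.5 R_nwt = 800 kN.
R_n = max = 879.2 kN [governs: (i)]; R_n/Ω = 439.6 kN.

R_n/Ω ≈ 440 kN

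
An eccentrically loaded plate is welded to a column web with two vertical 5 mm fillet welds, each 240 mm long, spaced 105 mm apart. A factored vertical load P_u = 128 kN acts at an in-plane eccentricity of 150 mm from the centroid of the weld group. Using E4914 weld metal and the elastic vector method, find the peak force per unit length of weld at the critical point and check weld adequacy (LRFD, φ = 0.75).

f_max ≈ 837 N/mm; NOT adequate

E49XX → F_EXX = 490 MPa.
Total weld length L_w = 480 mm. Treat welds as unit-width lines.
Polar moment about centroid: J = 2[d³/12 + d(b/2)²] = 2[240³/12 + 240×52.5²] = 3627000 mm³.
Direct shear f_v = P/L_w = 128×10³ / 480 = 266.7 N/mm (vertical).
Torsion M = P·e = 128×10³ × 150 = 19200000 N·mm.
Critical point at (x, y) = (52.5, 120) from centroid. f_tx = M·y/J = 635.2 N/mm; f_ty = M·x/J = 277.9 N/mm.
Resultant f_max = √[f_tx² + (f_v + f_ty)²] = √[635.2² + (266.7 + 277.9)²] = 836.7 N/mm.
Capacity per unit length: φr_n = 0.75 × 0.6 × 490 × (0.707 × 5) = 779.5 N/mm.
836.7 > 779.5 → NOT adequate.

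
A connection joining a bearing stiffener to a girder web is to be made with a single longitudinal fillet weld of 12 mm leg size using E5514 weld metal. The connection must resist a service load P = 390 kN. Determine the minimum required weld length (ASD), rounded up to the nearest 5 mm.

L = 280 mm

E55XX → F_EXX = 550 MPa.
Throat t_e = 0.707 × 12 = 8.484 mm.
r_n/Ω = (0.6 × 550 × 8.484) / 2.0 = 1400 N/mm = 1.4 kN/mm.
L_req = P / (r_n/Ω) = 390 / 1.4 = 278.6 mm total.
Round up → use L = 280 mm.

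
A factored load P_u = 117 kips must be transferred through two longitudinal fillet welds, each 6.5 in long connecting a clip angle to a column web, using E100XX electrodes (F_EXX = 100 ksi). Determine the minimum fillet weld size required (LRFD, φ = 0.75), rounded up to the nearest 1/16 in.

Total weld length L = 13 in.
Required throat t_e = P_u / (φ × 0.6 F_EXX × L) = 117 / (0.75 × 0.6 × 100 × 13) = 0.2 in.
Required leg w = t_e / 0.707 = 0.2829 in → use 5/16 in.

w = 5/16 in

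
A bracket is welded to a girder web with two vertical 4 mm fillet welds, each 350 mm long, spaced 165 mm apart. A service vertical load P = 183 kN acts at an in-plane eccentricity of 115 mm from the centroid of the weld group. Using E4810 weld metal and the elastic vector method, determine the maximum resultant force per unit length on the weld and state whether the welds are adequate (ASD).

E48XX → F_EXX = 480 MPa.
Total weld length L_w = 700 mm. Treat welds as unit-width lines.
Polar moment about centroid: J = 2[d³/12 + d(b/2)²] = 2[350³/12 + 350×82.5²] = 11910000 mm³.
Direct shear f_v = P/L_w = 183×10³ / 700 = 261.4 N/mm (vertical).
Torsion M = P·e = 183×10³ × 115 = 21045000 N·mm.
Critical point at (x, y) = (82.5, 175) from centroid. f_tx = M·y/J = 309.2 N/mm; f_ty = M·x/J = 145.8 N/mm.
Resultant f_max = √[f_tx² + (f_v + f_ty)²] = √[309.2² + (261.4 + 145.8)²] = 511.3 N/mm.
Capacity per unit length: r_n/Ω = (1/2.0) × 0.6 × 480 × (0.707 × 4) = 407.2 N/mm.
511.3 > 407.2 → NOT adequate.

f_max ≈ 511 N/mm; NOT adequate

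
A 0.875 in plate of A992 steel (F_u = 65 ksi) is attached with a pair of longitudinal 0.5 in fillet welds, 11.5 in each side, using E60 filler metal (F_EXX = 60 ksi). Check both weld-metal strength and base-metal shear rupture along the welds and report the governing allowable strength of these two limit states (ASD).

t_e = 0.707 × 0.5 = 0.3535 in; L = 23 in.
Weld metal: R_n/Ω = (1/2.0) × 0.6 × 60 × 0.3535 × 23 = 146.3 kips.
Base metal (shear rupture): R_n/Ω = (1/2.0) × 0.6 × 65 × 0.875 × 23 = 392.4 kips.
Governing: weld metal.

R_n/Ω ≈ 146 kips (weld metal governs)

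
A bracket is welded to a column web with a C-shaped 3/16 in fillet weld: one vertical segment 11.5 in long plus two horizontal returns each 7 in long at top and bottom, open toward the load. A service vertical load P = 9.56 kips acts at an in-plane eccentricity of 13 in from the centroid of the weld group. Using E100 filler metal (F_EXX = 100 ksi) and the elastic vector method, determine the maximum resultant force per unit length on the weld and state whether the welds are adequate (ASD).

f_max ≈ 1.59 kip/in; adequate

Total weld length L_w = 25.5 in. Treat welds as unit-width lines.
Centroid: x̄ = 2×7×3.5 / 25.5 = 1.922 in from the vertical weld.
Polar moment about centroid: J = I_x + I_y = [11.5³/12 + 2×7×5.75²] + [11.5×1.922² + 2(7³/12 + 7×1.578²)] = 724.1 in³.
Direct shear f_v = P/L_w = 9.56 / 25.5 = 0.3749 kip/in (vertical).
Torsion M = P·e = 9.56 × 13 = 124.28 kip·in.
Critical point at (x, y) = (5.078, 5.75) from centroid. f_tx = M·y/J = 0.9869 kip/in; f_ty = M·x/J = 0.8716 kip/in.
Resultant f_max = √[f_tx² + (f_v + f_ty)²] = √[0.9869² + (0.3749 + 0.8716)²] = 1.59 kip/in.
Capacity per unit length: r_n/Ω = (1/2.0) × 0.6 × 100 × (0.707 × 0.1875) = 3.977 kip/in.
1.59 ≤ 3.977 → adequate.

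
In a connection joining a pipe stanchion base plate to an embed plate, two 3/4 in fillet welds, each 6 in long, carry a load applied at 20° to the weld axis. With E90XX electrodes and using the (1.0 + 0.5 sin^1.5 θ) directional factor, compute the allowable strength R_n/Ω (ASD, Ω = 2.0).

E90XX → F_EXX = 90 ksi.
t_e = 0.707 × 0.75 = 0.5302 in; A_we = 0.5302 × 12 = 6.363 in².
Directional factor: 1.0 + 0.5 sin^1.5(20°) = 1.1.
F_nw = 0.6 × 90 × 1.1 = 59.4 ksi.
R_n/Ω = (59.4 × 6.363) / 2.0 = 189 kip.

R_n/Ω ≈ 189 kip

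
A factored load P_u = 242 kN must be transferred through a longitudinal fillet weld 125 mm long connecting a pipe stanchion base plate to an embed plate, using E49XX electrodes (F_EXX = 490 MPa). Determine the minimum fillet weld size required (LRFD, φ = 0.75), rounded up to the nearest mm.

w = 13 mm

Total weld length L = 125 mm.
Required throat t_e = P_u / (φ × 0.6 F_EXX × L) = 242 / (0.75 × 0.6 × 490 × 125 × 10⁻³) = 8.78 mm.
Required leg w = t_e / 0.707 = 12.42 mm → use 13 mm.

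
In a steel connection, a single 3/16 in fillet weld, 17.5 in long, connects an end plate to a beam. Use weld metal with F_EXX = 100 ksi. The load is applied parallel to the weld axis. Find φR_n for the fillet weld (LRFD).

Effective throat t_e = 0.707 × 0.1875 = 0.1326 in.
Total length L = 17.5 in; A_we = 0.1326 × 17.5 = 2.32 in².
F_nw = 0.6 F_EXX = 0.6 × 100 = 60 ksi.
φR_n = 0.75 × 60 × 2.32 = 104.4 kip.

φR_n ≈ 104 kip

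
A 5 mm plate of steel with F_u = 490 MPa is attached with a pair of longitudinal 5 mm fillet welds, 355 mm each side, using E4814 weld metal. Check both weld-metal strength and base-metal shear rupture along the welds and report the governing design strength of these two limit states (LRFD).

E48XX → F_EXX = 480 MPa.
t_e = 0.707 × 5 = 3.535 mm; L = 710 mm.
Weld metal: φR_n = 0.75 × 0.6 × 480 × 3.535 × 710 × 10⁻³ = 542.1 kN.
Base metal (shear rupture): φR_n = 0.75 × 0.6 × 490 × 5 × 710 × 10⁻³ = 782.8 kN.
Governing: weld metal.

φR_n ≈ 542 kN (weld metal governs)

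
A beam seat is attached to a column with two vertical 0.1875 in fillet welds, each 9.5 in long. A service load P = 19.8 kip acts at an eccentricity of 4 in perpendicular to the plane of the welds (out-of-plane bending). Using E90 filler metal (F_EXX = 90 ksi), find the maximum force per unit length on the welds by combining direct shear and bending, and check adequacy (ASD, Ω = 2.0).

f_max ≈ 2.83 kip/in; adequate

L_w = 2 × 9.5 = 19 in; section modulus (unit throat) S = 2 × L²/6 = 30.08 in².
Direct shear f_v = P/L_w = 19.8/19 = 1.042 kip/in.
Moment M = P × e = 19.8 × 4 = 79.2 kip·in; bending f_b = M/S = 2.633 kip/in.
f_max = √(f_v² + f_b²) = √(1.042² + 2.633²) = 2.831 kip/in.
r_n/Ω = (1/2.0) × 0.6 × 90 × (0.707 × 0.1875) = 3.579 kip/in → adequate.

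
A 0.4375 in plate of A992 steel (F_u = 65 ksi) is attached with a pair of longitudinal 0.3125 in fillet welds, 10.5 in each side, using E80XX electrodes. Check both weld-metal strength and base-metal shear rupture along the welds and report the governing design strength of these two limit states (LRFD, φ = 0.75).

E80XX → F_EXX = 80 ksi.
t_e = 0.707 × 0.3125 = 0.2209 in; L = 21 in.
Weld metal: φR_n = 0.75 × 0.6 × 80 × 0.2209 × 21 = 167 kip.
Base metal (shear rupture): φR_n = 0.75 × 0.6 × 65 × 0.4375 × 21 = 268.7 kip.
Governing: weld metal.

φR_n ≈ 167 kip (weld metal governs)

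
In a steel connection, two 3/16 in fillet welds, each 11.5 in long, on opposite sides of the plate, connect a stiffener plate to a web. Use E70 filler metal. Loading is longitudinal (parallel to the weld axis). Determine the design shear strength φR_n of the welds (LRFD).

E70XX → F_EXX = 70 ksi.
Effective throat t_e = 0.707 × 0.1875 = 0.1326 in.
Total length L = 23 in; A_we = 0.1326 × 23 = 3.049 in².
F_nw = 0.6 F_EXX = 0.6 × 70 = 42 ksi.
φR_n = 0.75 × 42 × 3.049 = 96.04 kip.

φR_n ≈ 96 kip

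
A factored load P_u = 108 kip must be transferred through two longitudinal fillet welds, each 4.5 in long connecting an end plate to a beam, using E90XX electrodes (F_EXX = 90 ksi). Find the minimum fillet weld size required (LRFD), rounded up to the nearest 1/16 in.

w = 7/16 in

Total weld length L = 9 in.
Required throat t_e = P_u / (φ × 0.6 F_EXX × L) = 108 / (0.75 × 0.6 × 90 × 9) = 0.2963 in.
Required leg w = t_e / 0.707 = 0.4191 in → use 7/16 in.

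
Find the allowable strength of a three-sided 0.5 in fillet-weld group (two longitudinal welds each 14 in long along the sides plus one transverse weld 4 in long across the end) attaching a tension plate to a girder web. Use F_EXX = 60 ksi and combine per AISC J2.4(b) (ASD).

t_e = 0.707 × 0.5 = 0.3535 in.
R_nwl = 0.6 × 60 × 0.3535 × 28 = 356.3 kips (longitudinal, 2 welds).
R_nwt = 0.6 × 60 × 0.3535 × 4 = 50.9 kips (transverse, base value).
(i) R_nwl + R_nwt = 407.2 kips; (ii) 0.85 R_nwl + 1.5 R_nwt = 379.2 kips.
R_n = max = 407.2 kips [governs: (i)]; R_n/Ω = 203.6 kips.

R_n/Ω ≈ 204 kips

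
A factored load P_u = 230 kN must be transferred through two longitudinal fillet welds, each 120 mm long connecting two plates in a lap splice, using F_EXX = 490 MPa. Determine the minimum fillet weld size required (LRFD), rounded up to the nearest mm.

w = 7 mm

Total weld length L = 240 mm.
Required throat t_e = P_u / (φ × 0.6 F_EXX × L) = 230 / (0.75 × 0.6 × 490 × 240 × 10⁻³) = 4.346 mm.
Required leg w = t_e / 0.707 = 6.147 mm → use 7 mm.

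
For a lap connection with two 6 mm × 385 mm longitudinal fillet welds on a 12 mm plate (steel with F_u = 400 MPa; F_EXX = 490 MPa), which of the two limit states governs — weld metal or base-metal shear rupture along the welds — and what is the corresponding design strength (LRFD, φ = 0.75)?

t_e = 0.707 × 6 = 4.242 mm; L = 770 mm.
Weld metal: φR_n = 0.75 × 0.6 × 490 × 4.242 × 770 × 10⁻³ = 720.2 kN.
Base metal (shear rupture): φR_n = 0.75 × 0.6 × 400 × 12 × 770 × 10⁻³ = 1663 kN.
Governing: weld metal.

φR_n ≈ 720 kN (weld metal governs)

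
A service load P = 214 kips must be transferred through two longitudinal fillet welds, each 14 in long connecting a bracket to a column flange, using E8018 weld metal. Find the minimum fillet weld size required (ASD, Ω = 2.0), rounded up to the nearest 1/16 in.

w = 1/2 in

E80XX → F_EXX = 80 ksi.
Total weld length L = 28 in.
Required throat t_e = P × Ω / (0.6 F_EXX × L) = 214 × 2.0 / (0.6 × 80 × 28) = 0.3185 in.
Required leg w = t_e / 0.707 = 0.4504 in → use 1/2 in.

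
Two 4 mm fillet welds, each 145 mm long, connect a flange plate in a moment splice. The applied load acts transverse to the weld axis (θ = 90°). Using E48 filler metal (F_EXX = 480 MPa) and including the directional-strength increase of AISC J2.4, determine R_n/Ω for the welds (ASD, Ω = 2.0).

t_e = 0.707 × 4 = 2.828 mm; A_we = 2.828 × 290 = 820.1 mm².
Directional factor: 1.0 + 0.5 sin^1.5(90°) = 1.5.
F_nw = 0.6 × 480 × 1.5 = 432 MPa.
R_n/Ω = (432 × 820.1) / 2.0 × 10⁻³ = 177.1 kN.

R_n/Ω ≈ 177 kN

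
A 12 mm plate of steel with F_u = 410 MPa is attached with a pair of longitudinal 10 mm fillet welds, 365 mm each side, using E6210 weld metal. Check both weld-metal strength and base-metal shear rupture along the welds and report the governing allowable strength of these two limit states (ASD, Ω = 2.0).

R_n/Ω ≈ 960 kN (weld metal governs)

E62XX → F_EXX = 620 MPa.
t_e = 0.707 × 10 = 7.07 mm; L = 730 mm.
Weld metal: R_n/Ω = (1/2.0) × 0.6 × 620 × 7.07 × 730 × 10⁻³ = 960 kN.
Base metal (shear rupture): R_n/Ω = (1/2.0) × 0.6 × 410 × 12 × 730 × 10⁻³ = 1077 kN.
Governing: weld metal.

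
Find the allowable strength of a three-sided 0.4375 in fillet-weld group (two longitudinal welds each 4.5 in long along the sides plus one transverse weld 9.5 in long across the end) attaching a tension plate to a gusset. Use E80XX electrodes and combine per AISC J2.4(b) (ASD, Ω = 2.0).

E80XX → F_EXX = 80 ksi.
t_e = 0.707 × 0.4375 = 0.3093 in.
R_nwl = 0.6 × 80 × 0.3093 × 9 = 133.6 kip (longitudinal, 2 welds).
R_nwt = 0.6 × 80 × 0.3093 × 9.5 = 141 kip (transverse, base value).
(i) R_nwl + R_nwt = 274.7 kip; (ii) 0.85 R_nwl + 1.5 R_nwt = 325.1 kip.
R_n = max = 325.1 kip [governs: (ii)]; R_n/Ω = 162.6 kip.

R_n/Ω ≈ 163 kip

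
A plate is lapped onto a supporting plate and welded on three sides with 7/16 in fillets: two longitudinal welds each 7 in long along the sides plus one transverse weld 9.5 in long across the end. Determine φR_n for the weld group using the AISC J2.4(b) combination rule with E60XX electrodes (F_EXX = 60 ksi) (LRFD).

φR_n ≈ 218 kips

t_e = 0.707 × 0.4375 = 0.3093 in.
R_nwl = 0.6 × 60 × 0.3093 × 14 = 155.9 kips (longitudinal, 2 welds).
R_nwt = 0.6 × 60 × 0.3093 × 9.5 = 105.8 kips (transverse, base value).
(i) R_nwl + R_nwt = 261.7 kips; (ii) 0.85 R_nwl + 1.5 R_nwt = 291.2 kips.
R_n = max = 291.2 kips [governs: (ii)]; φR_n = 218.4 kips.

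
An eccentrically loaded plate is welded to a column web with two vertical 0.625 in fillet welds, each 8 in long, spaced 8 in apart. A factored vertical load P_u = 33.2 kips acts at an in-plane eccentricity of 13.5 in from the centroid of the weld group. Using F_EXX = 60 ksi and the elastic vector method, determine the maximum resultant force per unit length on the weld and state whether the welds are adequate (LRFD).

f_max ≈ 9.02 kip/in; adequate

Total weld length L_w = 16 in. Treat welds as unit-width lines.
Polar moment about centroid: J = 2[d³/12 + d(b/2)²] = 2[8³/12 + 8×4²] = 341.3 in³.
Direct shear f_v = P/L_w = 33.2 / 16 = 2.075 kip/in (vertical).
Torsion M = P·e = 33.2 × 13.5 = 448.2 kip·in.
Critical point at (x, y) = (4, 4) from centroid. f_tx = M·y/J = 5.252 kip/in; f_ty = M·x/J = 5.252 kip/in.
Resultant f_max = √[f_tx² + (f_v + f_ty)²] = √[5.252² + (2.075 + 5.252)²] = 9.015 kip/in.
Capacity per unit length: φr_n = 0.75 × 0.6 × 60 × (0.707 × 0.625) = 11.93 kip/in.
9.015 ≤ 11.93 → adequate.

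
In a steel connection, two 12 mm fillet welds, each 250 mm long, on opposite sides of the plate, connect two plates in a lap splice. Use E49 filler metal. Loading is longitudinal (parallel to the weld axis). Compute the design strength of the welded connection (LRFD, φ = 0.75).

E49XX → F_EXX = 490 MPa.
Effective throat t_e = 0.707 × 12 = 8.484 mm.
Total length L = 500 mm; A_we = 8.484 × 500 = 4242 mm².
F_nw = 0.6 F_EXX = 0.6 × 490 = 294 MPa.
φR_n = 0.75 × 294 × 4242 × 10⁻³ = 935.4 kN.

φR_n ≈ 935 kN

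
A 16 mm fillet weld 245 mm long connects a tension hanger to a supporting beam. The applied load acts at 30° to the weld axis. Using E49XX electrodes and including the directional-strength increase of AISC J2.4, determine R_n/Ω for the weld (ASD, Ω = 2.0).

R_n/Ω ≈ 479 kN

E49XX → F_EXX = 490 MPa.
t_e = 0.707 × 16 = 11.31 mm; A_we = 11.31 × 245 = 2771 mm².
Directional factor: 1.0 + 0.5 sin^1.5(30°) = 1.177.
F_nw = 0.6 × 490 × 1.177 = 346 MPa.
R_n/Ω = (346 × 2771) / 2.0 × 10⁻³ = 479.4 kN.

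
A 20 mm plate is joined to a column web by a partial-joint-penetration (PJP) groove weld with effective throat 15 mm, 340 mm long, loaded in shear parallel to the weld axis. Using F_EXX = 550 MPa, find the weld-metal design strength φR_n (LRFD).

Effective throat (given) t_e = 15 mm.
A_we = 15 × 340 = 5100 mm².
F_nw = 0.6 F_EXX = 330 MPa.
φR_n = 0.75 × 330 × 5100 × 10⁻³ = 1262 kN.

φR_n ≈ 1260 kN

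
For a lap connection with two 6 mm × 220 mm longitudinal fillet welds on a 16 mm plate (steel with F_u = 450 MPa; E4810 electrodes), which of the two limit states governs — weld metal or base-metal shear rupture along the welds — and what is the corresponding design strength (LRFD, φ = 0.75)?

E48XX → F_EXX = 480 MPa.
t_e = 0.707 × 6 = 4.242 mm; L = 440 mm.
Weld metal: φR_n = 0.75 × 0.6 × 480 × 4.242 × 440 × 10⁻³ = 403.2 kN.
Base metal (shear rupture): φR_n = 0.75 × 0.6 × 450 × 16 × 440 × 10⁻³ = 1426 kN.
Governing: weld metal.

φR_n ≈ 403 kN (weld metal governs)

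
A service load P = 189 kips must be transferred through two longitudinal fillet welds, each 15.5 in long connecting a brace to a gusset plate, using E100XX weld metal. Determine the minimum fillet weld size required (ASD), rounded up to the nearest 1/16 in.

w = 5/16 in

E100XX → F_EXX = 100 ksi.
Total weld length L = 31 in.
Required throat t_e = P × Ω / (0.6 F_EXX × L) = 189 × 2.0 / (0.6 × 100 × 31) = 0.2032 in.
Required leg w = t_e / 0.707 = 0.2874 in → use 5/16 in.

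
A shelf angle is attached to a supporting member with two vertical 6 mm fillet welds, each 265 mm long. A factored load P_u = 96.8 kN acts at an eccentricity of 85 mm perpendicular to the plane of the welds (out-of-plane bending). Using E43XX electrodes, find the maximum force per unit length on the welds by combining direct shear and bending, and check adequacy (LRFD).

E43XX → F_EXX = 430 MPa.
L_w = 2 × 265 = 530 mm; section modulus (unit throat) S = 2 × L²/6 = 23410 mm².
Direct shear f_v = P/L_w = 96.8×10³/530 = 182.6 N/mm.
Moment M = P × e = 96.8×10³ × 85 = 8228000 N·mm; bending f_b = M/S = 351.5 N/mm.
f_max = √(f_v² + f_b²) = √(182.6² + 351.5²) = 396.1 N/mm.
φr_n = 0.75 × 0.6 × 430 × (0.707 × 6) = 820.8 N/mm → adequate.

f_max ≈ 396 N/mm; adequate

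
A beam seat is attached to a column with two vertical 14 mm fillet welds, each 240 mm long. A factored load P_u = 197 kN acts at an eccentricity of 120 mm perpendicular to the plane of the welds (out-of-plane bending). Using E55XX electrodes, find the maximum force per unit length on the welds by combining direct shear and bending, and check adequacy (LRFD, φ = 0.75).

E55XX → F_EXX = 550 MPa.
L_w = 2 × 240 = 480 mm; section modulus (unit throat) S = 2 × L²/6 = 19200 mm².
Direct shear f_v = P/L_w = 197×10³/480 = 410.4 N/mm.
Moment M = P × e = 197×10³ × 120 = 23640000 N·mm; bending f_b = M/S = 1231 N/mm.
f_max = √(f_v² + f_b²) = √(410.4² + 1231²) = 1298 N/mm.
φr_n = 0.75 × 0.6 × 550 × (0.707 × 14) = 2450 N/mm → adequate.

f_max ≈ 1300 N/mm; adequate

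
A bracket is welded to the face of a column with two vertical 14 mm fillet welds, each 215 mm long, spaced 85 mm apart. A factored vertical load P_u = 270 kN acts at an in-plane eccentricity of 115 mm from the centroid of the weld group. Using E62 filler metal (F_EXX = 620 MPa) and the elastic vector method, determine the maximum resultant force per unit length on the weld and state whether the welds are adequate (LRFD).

Total weld length L_w = 430 mm. Treat welds as unit-width lines.
Polar moment about centroid: J = 2[d³/12 + d(b/2)²] = 2[215³/12 + 215×42.5²] = 2433000 mm³.
Direct shear f_v = P/L_w = 270×10³ / 430 = 627.9 N/mm (vertical).
Torsion M = P·e = 270×10³ × 115 = 31050000 N·mm.
Critical point at (x, y) = (42.5, 107.5) from centroid. f_tx = M·y/J = 1372 N/mm; f_ty = M·x/J = 542.4 N/mm.
Resultant f_max = √[f_tx² + (f_v + f_ty)²] = √[1372² + (627.9 + 542.4)²] = 1803 N/mm.
Capacity per unit length: φr_n = 0.75 × 0.6 × 620 × (0.707 × 14) = 2762 N/mm.
1803 ≤ 2762 → adequate.

f_max ≈ 1800 N/mm; adequate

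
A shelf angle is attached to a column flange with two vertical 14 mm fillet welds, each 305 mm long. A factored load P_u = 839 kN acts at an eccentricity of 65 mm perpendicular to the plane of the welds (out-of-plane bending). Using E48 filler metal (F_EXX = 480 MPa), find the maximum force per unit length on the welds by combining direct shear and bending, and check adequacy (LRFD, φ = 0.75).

f_max ≈ 2230 N/mm; NOT adequate

L_w = 2 × 305 = 610 mm; section modulus (unit throat) S = 2 × L²/6 = 31010 mm².
Direct shear f_v = P/L_w = 839×10³/610 = 1375 N/mm.
Moment M = P × e = 839×10³ × 65 = 54535000 N·mm; bending f_b = M/S = 1759 N/mm.
f_max = √(f_v² + f_b²) = √(1375² + 1759²) = 2233 N/mm.
φr_n = 0.75 × 0.6 × 480 × (0.707 × 14) = 2138 N/mm → NOT adequate.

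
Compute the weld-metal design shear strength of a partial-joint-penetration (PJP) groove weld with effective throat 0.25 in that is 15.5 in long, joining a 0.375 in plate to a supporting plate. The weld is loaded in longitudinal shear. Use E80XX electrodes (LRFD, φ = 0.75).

φR_n ≈ 140 kips

E80XX → F_EXX = 80 ksi.
Effective throat (given) t_e = 0.25 in.
A_we = 0.25 × 15.5 = 3.875 in².
F_nw = 0.6 F_EXX = 48 ksi.
φR_n = 0.75 × 48 × 3.875 = 139.5 kips.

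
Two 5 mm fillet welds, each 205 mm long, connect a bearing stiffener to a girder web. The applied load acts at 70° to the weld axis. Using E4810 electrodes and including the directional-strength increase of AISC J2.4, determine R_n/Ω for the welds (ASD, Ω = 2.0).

E48XX → F_EXX = 480 MPa.
t_e = 0.707 × 5 = 3.535 mm; A_we = 3.535 × 410 = 1449 mm².
Directional factor: 1.0 + 0.5 sin^1.5(70°) = 1.455.
F_nw = 0.6 × 480 × 1.455 = 419.2 MPa.
R_n/Ω = (419.2 × 1449) / 2.0 × 10⁻³ = 303.8 kN.

R_n/Ω ≈ 304 kN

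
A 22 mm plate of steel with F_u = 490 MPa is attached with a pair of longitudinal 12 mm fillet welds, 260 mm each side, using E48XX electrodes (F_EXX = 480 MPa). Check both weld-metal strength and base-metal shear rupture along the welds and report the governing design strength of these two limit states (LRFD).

φR_n ≈ 953 kN (weld metal governs)

t_e = 0.707 × 12 = 8.484 mm; L = 520 mm.
Weld metal: φR_n = 0.75 × 0.6 × 480 × 8.484 × 520 × 10⁻³ = 952.9 kN.
Base metal (shear rupture): φR_n = 0.75 × 0.6 × 490 × 22 × 520 × 10⁻³ = 2523 kN.
Governing: weld metal.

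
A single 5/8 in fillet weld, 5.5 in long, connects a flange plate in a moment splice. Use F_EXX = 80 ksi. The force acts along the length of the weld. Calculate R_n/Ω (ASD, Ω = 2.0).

R_n/Ω ≈ 58.3 kips

Effective throat t_e = 0.707 × 0.625 = 0.4419 in.
Total length L = 5.5 in; A_we = 0.4419 × 5.5 = 2.43 in².
F_nw = 0.6 F_EXX = 0.6 × 80 = 48 ksi.
R_n = 48 × 2.43 = 116.7 kips; R_n/Ω = 116.7/2.0 = 58.33 kips.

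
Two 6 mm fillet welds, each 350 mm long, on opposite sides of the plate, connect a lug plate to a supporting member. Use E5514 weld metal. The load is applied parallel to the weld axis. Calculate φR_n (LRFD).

E55XX → F_EXX = 550 MPa.
Effective throat t_e = 0.707 × 6 = 4.242 mm.
Total length L = 700 mm; A_we = 4.242 × 700 = 2969 mm².
F_nw = 0.6 F_EXX = 0.6 × 550 = 330 MPa.
φR_n = 0.75 × 330 × 2969 × 10⁻³ = 734.9 kN.

φR_n ≈ 735 kN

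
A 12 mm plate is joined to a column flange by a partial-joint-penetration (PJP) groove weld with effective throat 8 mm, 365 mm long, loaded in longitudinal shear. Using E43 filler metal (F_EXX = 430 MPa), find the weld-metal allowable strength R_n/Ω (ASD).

Effective throat (given) t_e = 8 mm.
A_we = 8 × 365 = 2920 mm².
F_nw = 0.6 F_EXX = 258 MPa.
R_n/Ω = (258 × 2920) / 2.0 × 10⁻³ = 376.7 kN.

R_n/Ω ≈ 377 kN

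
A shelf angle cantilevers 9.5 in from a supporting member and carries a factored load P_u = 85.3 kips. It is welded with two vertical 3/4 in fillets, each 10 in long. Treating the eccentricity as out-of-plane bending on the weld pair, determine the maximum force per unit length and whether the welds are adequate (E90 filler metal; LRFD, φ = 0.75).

E90XX → F_EXX = 90 ksi.
L_w = 2 × 10 = 20 in; section modulus (unit throat) S = 2 × L²/6 = 33.33 in².
Direct shear f_v = P/L_w = 85.3/20 = 4.265 kip/in.
Moment M = P × e = 85.3 × 9.5 = 810.35 kip·in; bending f_b = M/S = 24.31 kip/in.
f_max = √(f_v² + f_b²) = √(4.265² + 24.31²) = 24.68 kip/in.
φr_n = 0.75 × 0.6 × 90 × (0.707 × 0.75) = 21.48 kip/in → NOT adequate.

f_max ≈ 24.7 kip/in; NOT adequate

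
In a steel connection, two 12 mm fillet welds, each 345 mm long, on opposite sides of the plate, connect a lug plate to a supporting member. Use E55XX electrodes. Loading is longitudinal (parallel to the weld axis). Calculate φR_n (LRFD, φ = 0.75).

E55XX → F_EXX = 550 MPa.
Effective throat t_e = 0.707 × 12 = 8.484 mm.
Total length L = 690 mm; A_we = 8.484 × 690 = 5854 mm².
F_nw = 0.6 F_EXX = 0.6 × 550 = 330 MPa.
φR_n = 0.75 × 330 × 5854 × 10⁻³ = 1449 kN.

φR_n ≈ 1450 kN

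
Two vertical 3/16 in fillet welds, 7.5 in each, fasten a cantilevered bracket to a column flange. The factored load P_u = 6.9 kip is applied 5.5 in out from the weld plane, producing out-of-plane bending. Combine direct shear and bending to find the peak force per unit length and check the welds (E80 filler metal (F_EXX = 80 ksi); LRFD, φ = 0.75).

f_max ≈ 2.08 kip/in; adequate

L_w = 2 × 7.5 = 15 in; section modulus (unit throat) S = 2 × L²/6 = 18.75 in².
Direct shear f_v = P/L_w = 6.9/15 = 0.46 kip/in.
Moment M = P × e = 6.9 × 5.5 = 37.95 kip·in; bending f_b = M/S = 2.024 kip/in.
f_max = √(f_v² + f_b²) = √(0.46² + 2.024²) = 2.076 kip/in.
φr_n = 0.75 × 0.6 × 80 × (0.707 × 0.1875) = 4.772 kip/in → adequate.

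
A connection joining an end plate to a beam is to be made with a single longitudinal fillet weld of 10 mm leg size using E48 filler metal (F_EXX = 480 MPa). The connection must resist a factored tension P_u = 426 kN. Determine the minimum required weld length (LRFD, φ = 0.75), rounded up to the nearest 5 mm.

L = 280 mm

Throat t_e = 0.707 × 10 = 7.07 mm.
φr_n = 0.75 × 0.6 × 480 × 7.07 × 10⁻³ = 1.527 kN/mm.
L_req = P_u / φr_n = 426 / 1.527 = 279 mm total.
Round up → use L = 280 mm.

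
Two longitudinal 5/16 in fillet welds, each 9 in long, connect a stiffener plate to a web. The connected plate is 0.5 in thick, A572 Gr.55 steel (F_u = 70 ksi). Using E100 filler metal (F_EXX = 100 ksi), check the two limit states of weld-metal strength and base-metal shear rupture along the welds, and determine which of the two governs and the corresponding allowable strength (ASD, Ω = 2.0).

t_e = 0.707 × 0.3125 = 0.2209 in; L = 18 in.
Weld metal: R_n/Ω = (1/2.0) × 0.6 × 100 × 0.2209 × 18 = 119.3 kip.
Base metal (shear rupture): R_n/Ω = (1/2.0) × 0.6 × 70 × 0.5 × 18 = 189 kip.
Governing: weld metal.

R_n/Ω ≈ 119 kip (weld metal governs)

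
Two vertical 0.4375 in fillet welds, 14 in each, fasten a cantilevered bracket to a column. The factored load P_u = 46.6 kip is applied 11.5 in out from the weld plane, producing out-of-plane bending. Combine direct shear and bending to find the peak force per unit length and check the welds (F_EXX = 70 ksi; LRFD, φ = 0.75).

f_max ≈ 8.37 kip/in; adequate

L_w = 2 × 14 = 28 in; section modulus (unit throat) S = 2 × L²/6 = 65.33 in².
Direct shear f_v = P/L_w = 46.6/28 = 1.664 kip/in.
Moment M = P × e = 46.6 × 11.5 = 535.9 kip·in; bending f_b = M/S = 8.203 kip/in.
f_max = √(f_v² + f_b²) = √(1.664² + 8.203²) = 8.37 kip/in.
φr_n = 0.75 × 0.6 × 70 × (0.707 × 0.4375) = 9.743 kip/in → adequate.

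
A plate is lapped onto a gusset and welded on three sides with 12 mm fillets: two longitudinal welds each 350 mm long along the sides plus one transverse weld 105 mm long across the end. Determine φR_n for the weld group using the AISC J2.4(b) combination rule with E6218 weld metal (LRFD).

E62XX → F_EXX = 620 MPa.
t_e = 0.707 × 12 = 8.484 mm.
R_nwl = 0.6 × 620 × 8.484 × 700 × 10⁻³ = 2209 kN (longitudinal, 2 welds).
R_nwt = 0.6 × 620 × 8.484 × 105 × 10⁻³ = 331.4 kN (transverse, base value).
(i) R_nwl + R_nwt = 2541 kN; (ii) 0.85 R_nwl + 1.5 R_nwt = 2375 kN.
R_n = max = 2541 kN [governs: (i)]; φR_n = 1905 kN.

φR_n ≈ 1910 kN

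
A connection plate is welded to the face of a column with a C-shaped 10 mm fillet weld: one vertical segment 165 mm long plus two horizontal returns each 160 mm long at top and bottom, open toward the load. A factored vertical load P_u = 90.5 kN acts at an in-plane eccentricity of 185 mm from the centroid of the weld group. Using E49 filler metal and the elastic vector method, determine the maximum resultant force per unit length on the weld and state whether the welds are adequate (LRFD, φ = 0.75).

f_max ≈ 733 N/mm; adequate

E49XX → F_EXX = 490 MPa.
Total weld length L_w = 485 mm. Treat welds as unit-width lines.
Centroid: x̄ = 2×160×80 / 485 = 52.78 mm from the vertical weld.
Polar moment about centroid: J = I_x + I_y = [165³/12 + 2×160×82.5²] + [165×52.78² + 2(160³/12 + 160×27.22²)] = 3932000 mm³.
Direct shear f_v = P/L_w = 90.5×10³ / 485 = 186.6 N/mm (vertical).
Torsion M = P·e = 90.5×10³ × 185 = 16742000 N·mm.
Critical point at (x, y) = (107.2, 82.5) from centroid. f_tx = M·y/J = 351.3 N/mm; f_ty = M·x/J = 456.6 N/mm.
Resultant f_max = √[f_tx² + (f_v + f_ty)²] = √[351.3² + (186.6 + 456.6)²] = 732.8 N/mm.
Capacity per unit length: φr_n = 0.75 × 0.6 × 490 × (0.707 × 10) = 1559 N/mm.
732.8 ≤ 1559 → adequate.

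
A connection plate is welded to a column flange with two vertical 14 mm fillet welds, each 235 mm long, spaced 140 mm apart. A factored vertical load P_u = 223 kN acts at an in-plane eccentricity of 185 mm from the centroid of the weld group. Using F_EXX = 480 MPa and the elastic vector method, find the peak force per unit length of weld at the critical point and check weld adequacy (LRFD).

Total weld length L_w = 470 mm. Treat welds as unit-width lines.
Polar moment about centroid: J = 2[d³/12 + d(b/2)²] = 2[235³/12 + 235×70²] = 4466000 mm³.
Direct shear f_v = P/L_w = 223×10³ / 470 = 474.5 N/mm (vertical).
Torsion M = P·e = 223×10³ × 185 = 41255000 N·mm.
Critical point at (x, y) = (70, 117.5) from centroid. f_tx = M·y/J = 1085 N/mm; f_ty = M·x/J = 646.6 N/mm.
Resultant f_max = √[f_tx² + (f_v + f_ty)²] = √[1085² + (474.5 + 646.6)²] = 1560 N/mm.
Capacity per unit length: φr_n = 0.75 × 0.6 × 480 × (0.707 × 14) = 2138 N/mm.
1560 ≤ 2138 → adequate.

f_max ≈ 1560 N/mm; adequate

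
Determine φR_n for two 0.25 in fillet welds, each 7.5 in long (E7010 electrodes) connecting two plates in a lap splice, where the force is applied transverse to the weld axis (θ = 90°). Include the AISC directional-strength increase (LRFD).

E70XX → F_EXX = 70 ksi.
t_e = 0.707 × 0.25 = 0.1767 in; A_we = 0.1767 × 15 = 2.651 in².
Directional factor: 1.0 + 0.5 sin^1.5(90°) = 1.5.
F_nw = 0.6 × 70 × 1.5 = 63 ksi.
φR_n = 0.75 × 63 × 2.651 = 125.3 kip.

φR_n ≈ 125 kip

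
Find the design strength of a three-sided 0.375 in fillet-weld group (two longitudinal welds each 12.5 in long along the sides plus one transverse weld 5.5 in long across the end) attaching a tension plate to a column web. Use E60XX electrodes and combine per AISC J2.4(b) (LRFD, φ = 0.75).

φR_n ≈ 218 kips

E60XX → F_EXX = 60 ksi.
t_e = 0.707 × 0.375 = 0.2651 in.
R_nwl = 0.6 × 60 × 0.2651 × 25 = 238.6 kips (longitudinal, 2 welds).
R_nwt = 0.6 × 60 × 0.2651 × 5.5 = 52.49 kips (transverse, base value).
(i) R_nwl + R_nwt = 291.1 kips; (ii) 0.85 R_nwl + 1.5 R_nwt = 281.6 kips.
R_n = max = 291.1 kips [governs: (i)]; φR_n = 218.3 kips.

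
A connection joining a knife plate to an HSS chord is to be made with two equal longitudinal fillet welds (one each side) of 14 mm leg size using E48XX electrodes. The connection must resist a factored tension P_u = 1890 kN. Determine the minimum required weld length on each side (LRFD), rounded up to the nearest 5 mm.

E48XX → F_EXX = 480 MPa.
Throat t_e = 0.707 × 14 = 9.898 mm.
φr_n = 0.75 × 0.6 × 480 × 9.898 × 10⁻³ = 2.138 kN/mm.
L_req = P_u / φr_n = 1890 / 2.138 = 884 mm total.
Per side: 884 / 2 = 442 mm.
Round up → use L = 445 mm on each side.

L = 445 mm on each side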